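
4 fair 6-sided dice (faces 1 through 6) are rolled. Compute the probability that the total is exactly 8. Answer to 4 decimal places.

There are 6^4 = 1296 equally likely outcomes.
The number of ordered 4-tuples from {1,…,6} summing to 8 is 35.
P(sum = 8) = 35/1296 ≈ 0.0270.

0.0270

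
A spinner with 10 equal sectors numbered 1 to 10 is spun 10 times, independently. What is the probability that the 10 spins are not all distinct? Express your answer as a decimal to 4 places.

0.9996

P(all 10 different) = 10/10 · 9/10 · ··· · 1/10 ≈ 0.0004.
P(at least two equal) = 1 − 0.0004 = 0.9996.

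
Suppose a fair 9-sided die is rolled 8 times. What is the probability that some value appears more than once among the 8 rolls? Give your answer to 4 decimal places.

0.9916

P(all 8 different) = 9/9 · 8/9 · ··· · 2/9 ≈ 0.0084.
P(at least two equal) = 1 − 0.0084 = 0.9916.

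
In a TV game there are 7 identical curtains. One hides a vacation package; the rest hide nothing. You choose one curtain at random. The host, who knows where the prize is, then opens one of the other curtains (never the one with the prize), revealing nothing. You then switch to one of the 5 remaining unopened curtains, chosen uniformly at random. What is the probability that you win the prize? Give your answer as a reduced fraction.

6/35

Your original curtain holds the prize with probability 1/7, so the other 6 collectively hold it with probability 6/7.
The host can always find an empty curtain to open, so this doesn't change that 6/7; it is now spread over the 5 remaining unopened curtains.
P(win by switching) = (6/7) · (1/5) = 6/35.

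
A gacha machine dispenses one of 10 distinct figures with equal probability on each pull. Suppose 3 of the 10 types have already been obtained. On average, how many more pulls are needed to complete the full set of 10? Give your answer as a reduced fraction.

Starting from 3 distinct types, each trial gives a new one with probability (10−i)/10 when i types are held, so the wait for the next new type is 10/(10−i).
E = 10/7 + 10/6 + 10/5 + 10/4 + 10/3 + 10/2 + 10/1 = 363/14.

363/14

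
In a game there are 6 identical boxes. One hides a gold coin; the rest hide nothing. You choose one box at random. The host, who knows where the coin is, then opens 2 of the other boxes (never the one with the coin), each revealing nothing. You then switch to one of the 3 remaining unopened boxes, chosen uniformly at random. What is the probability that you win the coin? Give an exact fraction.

Your original box holds the coin with probability 1/6, so the other 5 collectively hold it with probability 5/6.
The host can always find 2 empty boxes to open, so the reveals don't change that 5/6; it is now spread over the 3 remaining unopened boxes.
P(win by switching) = (5/6) · (1/3) = 5/18.

5/18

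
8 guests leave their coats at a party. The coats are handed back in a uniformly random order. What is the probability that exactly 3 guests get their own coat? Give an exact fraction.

11/180

Choose which 3 of the 8 are fixed: C(8,3) = 56 ways.
The remaining 5 must have no fixed point: D(5) = 44.
P = 56·44/40320 = 11/180.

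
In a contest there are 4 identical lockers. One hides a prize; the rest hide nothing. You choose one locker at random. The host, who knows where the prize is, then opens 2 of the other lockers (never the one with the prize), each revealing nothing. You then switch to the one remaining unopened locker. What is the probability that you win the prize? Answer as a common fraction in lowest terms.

3/4

Your original locker holds the prize with probability 1/4, so the other 3 collectively hold it with probability 3/4.
The host can always find 2 empty lockers to open, so the reveals don't change that 3/4; it is now spread over the 1 remaining unopened locker.
P(win by switching) = (3/4) · (1/1) = 3/4.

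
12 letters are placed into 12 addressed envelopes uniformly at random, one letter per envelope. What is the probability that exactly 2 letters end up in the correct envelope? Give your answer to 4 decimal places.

Choose which 2 of the 12 are fixed: C(12,2) = 66 ways.
The remaining 10 must have no fixed point: D(10) = 1334961.
P = 66·1334961/479001600 = 16481/89600 ≈ 0.1839.

0.1839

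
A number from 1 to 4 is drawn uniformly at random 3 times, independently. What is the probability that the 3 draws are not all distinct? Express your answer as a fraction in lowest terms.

P(all 3 different) = 4/4 · 3/4 · ··· · 2/4 = 3/8.
P(at least two equal) = 1 − 3/8 = 5/8.

5/8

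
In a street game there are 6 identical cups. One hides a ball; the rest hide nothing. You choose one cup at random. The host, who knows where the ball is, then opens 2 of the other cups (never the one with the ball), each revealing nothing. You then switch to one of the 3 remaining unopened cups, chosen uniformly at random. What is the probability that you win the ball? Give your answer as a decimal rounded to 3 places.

Your original cup holds the ball with probability 1/6, so the other 5 collectively hold it with probability 5/6.
The host can always find 2 empty cups to open, so the reveals don't change that 5/6; it is now spread over the 3 remaining unopened cups.
P(win by switching) = (5/6) · (1/3) = 5/18 ≈ 0.278.

0.278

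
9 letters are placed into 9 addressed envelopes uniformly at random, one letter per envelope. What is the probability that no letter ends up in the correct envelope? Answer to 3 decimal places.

0.368

This is the derangement probability: permutations of 9 with no fixed point.
D(9) = 9! · (1 − 1/1! + 1/2! − ··· + (−1)^9/9!) = 133496.
P = 133496/362880 = 16687/45360 ≈ 0.368.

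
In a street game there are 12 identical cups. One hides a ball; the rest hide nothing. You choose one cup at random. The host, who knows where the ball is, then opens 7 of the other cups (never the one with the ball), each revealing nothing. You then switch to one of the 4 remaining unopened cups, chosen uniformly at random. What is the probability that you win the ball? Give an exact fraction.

Your original cup holds the ball with probability 1/12, so the other 11 collectively hold it with probability 11/12.
The host can always find 7 empty cups to open, so the reveals don't change that 11/12; it is now spread over the 4 remaining unopened cups.
P(win by switching) = (11/12) · (1/4) = 11/48.

11/48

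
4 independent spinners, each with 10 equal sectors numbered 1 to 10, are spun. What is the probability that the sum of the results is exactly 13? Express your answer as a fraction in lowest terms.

There are 10^4 = 10000 equally likely outcomes.
The number of ordered 4-tuples from {1,…,10} summing to 13 is 220.
P(sum = 13) = 220/10000 = 11/500.

11/500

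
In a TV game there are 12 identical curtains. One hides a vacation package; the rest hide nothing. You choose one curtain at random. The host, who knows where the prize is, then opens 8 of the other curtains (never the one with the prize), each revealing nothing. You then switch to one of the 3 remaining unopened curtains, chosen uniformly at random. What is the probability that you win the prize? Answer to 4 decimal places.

Your original curtain holds the prize with probability 1/12, so the other 11 collectively hold it with probability 11/12.
The host can always find 8 empty curtains to open, so the reveals don't change that 11/12; it is now spread over the 3 remaining unopened curtains.
P(win by switching) = (11/12) · (1/3) = 11/36 ≈ 0.3056.

0.3056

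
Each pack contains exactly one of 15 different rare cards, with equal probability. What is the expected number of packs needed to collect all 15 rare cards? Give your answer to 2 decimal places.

After i distinct types are collected, each trial gives a new one with probability (15−i)/15, so the expected wait for the next new type is 15/(15−i).
E = 15/15 + 15/14 + 15/13 + 15/12 + 15/11 + 15/10 + 15/9 + 15/8 + 15/7 + 15/6 + 15/5 + 15/4 + 15/3 + 15/2 + 15/1 = 1195757/24024 ≈ 49.77.

49.77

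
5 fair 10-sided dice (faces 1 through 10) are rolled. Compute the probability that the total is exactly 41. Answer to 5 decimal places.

0.00715

There are 10^5 = 100000 equally likely outcomes.
The number of ordered 5-tuples from {1,…,10} summing to 41 is 715.
P(sum = 41) = 715/100000 = 143/20000 ≈ 0.00715.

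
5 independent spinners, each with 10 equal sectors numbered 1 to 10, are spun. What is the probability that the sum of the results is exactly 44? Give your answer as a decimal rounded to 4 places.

There are 10^5 = 100000 equally likely outcomes.
The number of ordered 5-tuples from {1,…,10} summing to 44 is 210.
P(sum = 44) = 210/100000 = 21/10000 ≈ 0.0021.

0.0021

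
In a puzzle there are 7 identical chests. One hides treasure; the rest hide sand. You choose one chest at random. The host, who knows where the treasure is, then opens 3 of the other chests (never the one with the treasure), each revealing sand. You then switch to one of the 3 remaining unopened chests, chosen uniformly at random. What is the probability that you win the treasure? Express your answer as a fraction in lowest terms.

2/7

Your original chest holds the treasure with probability 1/7, so the other 6 collectively hold it with probability 6/7.
The host can always find 3 empty chests to open, so the reveals don't change that 6/7; it is now spread over the 3 remaining unopened chests.
P(win by switching) = (6/7) · (1/3) = 2/7.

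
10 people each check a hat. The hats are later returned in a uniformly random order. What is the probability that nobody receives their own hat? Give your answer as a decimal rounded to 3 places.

0.368

This is the derangement probability: permutations of 10 with no fixed point.
D(10) = 10! · (1 − 1/1! + 1/2! − ··· + (−1)^10/10!) = 1334961.
P = 1334961/3628800 = 16481/44800 ≈ 0.368.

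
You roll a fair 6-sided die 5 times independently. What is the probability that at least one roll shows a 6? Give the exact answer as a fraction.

P(no roll shows a 6) = (5/6)^5 = 3125/7776.
P(at least one) = 1 − 3125/7776 = 4651/7776.

4651/7776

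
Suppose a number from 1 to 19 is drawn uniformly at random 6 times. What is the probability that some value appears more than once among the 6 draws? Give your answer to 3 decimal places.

P(all 6 different) = 19/19 · 18/19 · ··· · 14/19 ≈ 0.415.
P(at least two equal) = 1 − 0.415 = 0.585.

0.585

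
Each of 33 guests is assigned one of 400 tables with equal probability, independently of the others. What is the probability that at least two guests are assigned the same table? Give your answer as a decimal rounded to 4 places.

0.7426

It's easier to compute the probability that all 33 are distinct.
P(all distinct) = 400/400 · 399/400 · ··· · 368/400 ≈ 0.2574.
So the probability of at least one match is 1 − 0.2574 = 0.7426.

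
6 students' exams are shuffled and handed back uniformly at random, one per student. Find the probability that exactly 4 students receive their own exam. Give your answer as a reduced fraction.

Choose which 4 of the 6 are fixed: C(6,4) = 15 ways.
The remaining 2 must have no fixed point: D(2) = 1.
P = 15·1/720 = 1/48.

1/48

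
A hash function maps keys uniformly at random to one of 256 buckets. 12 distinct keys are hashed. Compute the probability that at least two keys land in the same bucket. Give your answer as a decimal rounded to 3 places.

0.230

It's easier to compute the probability that all 12 are distinct.
P(all distinct) = 256/256 · 255/256 · ··· · 245/256 ≈ 0.770.
So the probability of at least one match is 1 − 0.770 = 0.230.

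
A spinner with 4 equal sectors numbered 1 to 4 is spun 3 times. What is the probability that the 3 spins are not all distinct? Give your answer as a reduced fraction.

5/8

P(all 3 different) = 4/4 · 3/4 · ··· · 2/4 = 3/8.
P(at least two equal) = 1 − 3/8 = 5/8.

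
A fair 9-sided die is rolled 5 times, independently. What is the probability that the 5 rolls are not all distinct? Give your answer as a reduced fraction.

P(all 5 different) = 9/9 · 8/9 · ··· · 5/9 = 560/2187.
P(at least two equal) = 1 − 560/2187 = 1627/2187.

1627/2187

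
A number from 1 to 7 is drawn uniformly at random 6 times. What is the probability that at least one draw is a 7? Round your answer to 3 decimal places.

0.603

P(no draw is a 7) = (6/7)^6 ≈ 0.397.
P(at least one) = 1 − 0.397 = 0.603.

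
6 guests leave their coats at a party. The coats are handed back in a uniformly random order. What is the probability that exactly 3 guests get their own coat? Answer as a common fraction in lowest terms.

Choose which 3 of the 6 are fixed: C(6,3) = 20 ways.
The remaining 3 must have no fixed point: D(3) = 2.
P = 20·2/720 = 1/18.

1/18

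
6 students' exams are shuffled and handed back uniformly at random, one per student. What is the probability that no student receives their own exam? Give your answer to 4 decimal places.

0.3681

This is the derangement probability: permutations of 6 with no fixed point.
D(6) = 6! · (1 − 1/1! + 1/2! − ··· + (−1)^6/6!) = 265.
P = 265/720 = 53/144 ≈ 0.3681.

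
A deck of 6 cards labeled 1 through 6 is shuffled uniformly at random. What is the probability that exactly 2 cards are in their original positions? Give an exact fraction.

3/16

Choose which 2 of the 6 are fixed: C(6,2) = 15 ways.
The remaining 4 must have no fixed point: D(4) = 9.
P = 15·9/720 = 3/16.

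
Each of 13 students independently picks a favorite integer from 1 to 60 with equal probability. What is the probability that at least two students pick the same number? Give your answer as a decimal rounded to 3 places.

It's easier to compute the probability that all 13 are distinct.
P(all distinct) = 60/60 · 59/60 · ··· · 48/60 ≈ 0.246.
So the probability of at least one match is 1 − 0.246 = 0.754.

0.754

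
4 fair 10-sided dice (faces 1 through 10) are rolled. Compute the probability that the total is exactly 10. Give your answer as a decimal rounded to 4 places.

There are 10^4 = 10000 equally likely outcomes.
The number of ordered 4-tuples from {1,…,10} summing to 10 is 84.
P(sum = 10) = 84/10000 = 21/2500 ≈ 0.0084.

0.0084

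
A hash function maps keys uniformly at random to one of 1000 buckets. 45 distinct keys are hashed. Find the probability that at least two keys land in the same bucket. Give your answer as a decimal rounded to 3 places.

0.634

It's easier to compute the probability that all 45 are distinct.
P(all distinct) = 1000/1000 · 999/1000 · ··· · 956/1000 ≈ 0.366.
So the probability of at least one match is 1 − 0.366 = 0.634.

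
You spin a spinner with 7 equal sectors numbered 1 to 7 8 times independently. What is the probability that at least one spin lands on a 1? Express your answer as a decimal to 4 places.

0.7086

P(no spin lands on a 1) = (6/7)^8 ≈ 0.2914.
P(at least one) = 1 − 0.2914 = 0.7086.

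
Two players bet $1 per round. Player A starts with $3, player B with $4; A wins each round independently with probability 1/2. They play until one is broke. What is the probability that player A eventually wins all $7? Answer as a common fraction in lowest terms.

With a fair step, P(i) = ½P(i−1) + ½P(i+1) with P(0)=0, P(7)=1 has the linear solution P(i) = i/7.
P(3) = 3/7.

3/7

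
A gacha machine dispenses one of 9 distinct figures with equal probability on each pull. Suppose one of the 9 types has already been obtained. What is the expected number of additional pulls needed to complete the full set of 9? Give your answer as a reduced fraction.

6849/280

Starting from 1 distinct type, each trial gives a new one with probability (9−i)/9 when i types are held, so the wait for the next new type is 9/(9−i).
E = 9/8 + 9/7 + 9/6 + 9/5 + 9/4 + 9/3 + 9/2 + 9/1 = 6849/280.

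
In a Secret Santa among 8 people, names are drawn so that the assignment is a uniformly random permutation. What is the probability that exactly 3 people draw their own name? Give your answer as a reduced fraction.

11/180

Choose which 3 of the 8 are fixed: C(8,3) = 56 ways.
The remaining 5 must have no fixed point: D(5) = 44.
P = 56·44/40320 = 11/180.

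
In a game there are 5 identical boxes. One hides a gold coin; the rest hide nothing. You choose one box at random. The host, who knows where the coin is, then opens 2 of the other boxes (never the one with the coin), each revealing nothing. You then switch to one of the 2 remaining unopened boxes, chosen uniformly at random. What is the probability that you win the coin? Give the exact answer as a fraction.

Your original box holds the coin with probability 1/5, so the other 4 collectively hold it with probability 4/5.
The host can always find 2 empty boxes to open, so the reveals don't change that 4/5; it is now spread over the 2 remaining unopened boxes.
P(win by switching) = (4/5) · (1/2) = 2/5.

2/5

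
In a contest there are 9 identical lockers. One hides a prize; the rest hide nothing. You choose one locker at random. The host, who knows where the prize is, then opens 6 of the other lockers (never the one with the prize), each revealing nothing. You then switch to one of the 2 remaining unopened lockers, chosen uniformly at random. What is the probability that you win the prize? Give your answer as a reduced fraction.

Your original locker holds the prize with probability 1/9, so the other 8 collectively hold it with probability 8/9.
The host can always find 6 empty lockers to open, so the reveals don't change that 8/9; it is now spread over the 2 remaining unopened lockers.
P(win by switching) = (8/9) · (1/2) = 4/9.

4/9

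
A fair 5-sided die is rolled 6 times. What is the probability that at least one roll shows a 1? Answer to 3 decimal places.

P(no roll shows a 1) = (4/5)^6 ≈ 0.262.
P(at least one) = 1 − 0.262 = 0.738.

0.738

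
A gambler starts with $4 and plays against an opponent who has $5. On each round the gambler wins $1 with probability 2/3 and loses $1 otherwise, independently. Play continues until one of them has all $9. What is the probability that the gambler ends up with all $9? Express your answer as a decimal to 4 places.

0.9393

Let r = q/p = (1/3)/(2/3) = 1/2. The recurrence P(i) = p·P(i+1) + q·P(i−1) with P(0)=0, P(9)=1 gives P(i) = (1 − r^i)/(1 − r^9).
P(4) = (1 − (1/2)^4) / (1 − (1/2)^9) = 480/511 ≈ 0.9393.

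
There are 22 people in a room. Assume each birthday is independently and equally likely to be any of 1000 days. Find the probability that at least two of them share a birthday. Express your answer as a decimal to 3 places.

0.208

It's easier to compute the probability that all 22 are distinct.
P(all distinct) = 1000/1000 · 999/1000 · ··· · 979/1000 ≈ 0.792.
So the probability of at least one match is 1 − 0.792 = 0.208.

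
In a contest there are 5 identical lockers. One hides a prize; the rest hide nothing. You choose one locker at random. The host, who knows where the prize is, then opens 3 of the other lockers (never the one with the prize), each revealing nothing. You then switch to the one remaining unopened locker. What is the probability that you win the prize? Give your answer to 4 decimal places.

Your original locker holds the prize with probability 1/5, so the other 4 collectively hold it with probability 4/5.
The host can always find 3 empty lockers to open, so the reveals don't change that 4/5; it is now spread over the 1 remaining unopened locker.
P(win by switching) = (4/5) · (1/1) = 4/5 ≈ 0.8000.

0.8000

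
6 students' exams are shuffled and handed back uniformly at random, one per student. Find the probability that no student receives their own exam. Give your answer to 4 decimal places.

0.3681

This is the derangement probability: permutations of 6 with no fixed point.
D(6) = 6! · (1 − 1/1! + 1/2! − ··· + (−1)^6/6!) = 265.
P = 265/720 = 53/144 ≈ 0.3681.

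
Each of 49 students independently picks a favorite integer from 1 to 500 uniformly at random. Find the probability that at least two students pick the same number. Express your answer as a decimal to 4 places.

It's easier to compute the probability that all 49 are distinct.
P(all distinct) = 500/500 · 499/500 · ··· · 452/500 ≈ 0.0879.
So the probability of at least one match is 1 − 0.0879 = 0.9121.

0.9121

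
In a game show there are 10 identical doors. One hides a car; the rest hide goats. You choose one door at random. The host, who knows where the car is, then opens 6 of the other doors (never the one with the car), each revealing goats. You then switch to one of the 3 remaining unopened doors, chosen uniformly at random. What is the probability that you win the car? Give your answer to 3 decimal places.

0.300

Your original door holds the car with probability 1/10, so the other 9 collectively hold it with probability 9/10.
The host can always find 6 empty doors to open, so the reveals don't change that 9/10; it is now spread over the 3 remaining unopened doors.
P(win by switching) = (9/10) · (1/3) = 3/10 ≈ 0.300.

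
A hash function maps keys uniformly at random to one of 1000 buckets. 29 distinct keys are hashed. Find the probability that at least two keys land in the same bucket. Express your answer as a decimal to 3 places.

It's easier to compute the probability that all 29 are distinct.
P(all distinct) = 1000/1000 · 999/1000 · ··· · 972/1000 ≈ 0.664.
So the probability of at least one match is 1 − 0.664 = 0.336.

0.336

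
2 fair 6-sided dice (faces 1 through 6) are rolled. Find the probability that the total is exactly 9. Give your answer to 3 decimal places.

There are 6^2 = 36 equally likely outcomes.
The number of ordered 2-tuples from {1,…,6} summing to 9 is 4.
P(sum = 9) = 4/36 = 1/9 ≈ 0.111.

0.111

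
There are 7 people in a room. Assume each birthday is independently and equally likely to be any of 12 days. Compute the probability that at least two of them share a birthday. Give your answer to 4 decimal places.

It's easier to compute the probability that all 7 are distinct.
P(all distinct) = 12/12 · 11/12 · ··· · 6/12 ≈ 0.1114.
So the probability of at least one match is 1 − 0.1114 = 0.8886.

0.8886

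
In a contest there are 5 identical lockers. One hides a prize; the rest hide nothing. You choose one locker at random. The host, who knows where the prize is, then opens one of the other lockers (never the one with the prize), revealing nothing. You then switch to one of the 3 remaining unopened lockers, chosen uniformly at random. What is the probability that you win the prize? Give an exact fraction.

Your original locker holds the prize with probability 1/5, so the other 4 collectively hold it with probability 4/5.
The host can always find an empty locker to open, so this doesn't change that 4/5; it is now spread over the 3 remaining unopened lockers.
P(win by switching) = (4/5) · (1/3) = 4/15.

4/15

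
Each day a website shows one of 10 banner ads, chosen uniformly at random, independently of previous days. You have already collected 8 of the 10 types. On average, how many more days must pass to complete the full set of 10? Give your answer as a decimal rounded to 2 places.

15.00

Starting from 8 distinct types, each trial gives a new one with probability (10−i)/10 when i types are held, so the wait for the next new type is 10/(10−i).
E = 10/2 + 10/1 = 15 ≈ 15.00.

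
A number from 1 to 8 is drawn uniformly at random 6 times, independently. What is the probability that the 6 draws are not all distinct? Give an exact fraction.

3781/4096

P(all 6 different) = 8/8 · 7/8 · ··· · 3/8 = 315/4096.
P(at least two equal) = 1 − 315/4096 = 3781/4096.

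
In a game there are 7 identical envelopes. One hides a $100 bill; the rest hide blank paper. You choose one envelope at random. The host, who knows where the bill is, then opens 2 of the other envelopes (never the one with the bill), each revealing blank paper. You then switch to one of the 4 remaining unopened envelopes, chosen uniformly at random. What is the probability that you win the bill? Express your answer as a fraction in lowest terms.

3/14

Your original envelope holds the bill with probability 1/7, so the other 6 collectively hold it with probability 6/7.
The host can always find 2 empty envelopes to open, so the reveals don't change that 6/7; it is now spread over the 4 remaining unopened envelopes.
P(win by switching) = (6/7) · (1/4) = 3/14.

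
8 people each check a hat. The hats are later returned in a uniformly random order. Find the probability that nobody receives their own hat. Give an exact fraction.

This is the derangement probability: permutations of 8 with no fixed point.
D(8) = 8! · (1 − 1/1! + 1/2! − ··· + (−1)^8/8!) = 14833.
P = 14833/40320 = 2119/5760.

2119/5760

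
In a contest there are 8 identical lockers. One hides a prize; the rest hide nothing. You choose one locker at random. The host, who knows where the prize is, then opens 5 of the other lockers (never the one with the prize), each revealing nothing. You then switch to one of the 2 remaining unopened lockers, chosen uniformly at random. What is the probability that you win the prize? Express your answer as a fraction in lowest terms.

Your original locker holds the prize with probability 1/8, so the other 7 collectively hold it with probability 7/8.
The host can always find 5 empty lockers to open, so the reveals don't change that 7/8; it is now spread over the 2 remaining unopened lockers.
P(win by switching) = (7/8) · (1/2) = 7/16.

7/16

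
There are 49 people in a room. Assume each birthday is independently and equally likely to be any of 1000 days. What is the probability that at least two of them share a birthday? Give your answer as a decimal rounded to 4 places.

It's easier to compute the probability that all 49 are distinct.
P(all distinct) = 1000/1000 · 999/1000 · ··· · 952/1000 ≈ 0.3026.
So the probability of at least one match is 1 − 0.3026 = 0.6974.

0.6974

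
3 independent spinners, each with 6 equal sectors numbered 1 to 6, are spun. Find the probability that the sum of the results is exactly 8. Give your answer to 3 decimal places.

0.097

There are 6^3 = 216 equally likely outcomes.
The number of ordered 3-tuples from {1,…,6} summing to 8 is 21.
P(sum = 8) = 21/216 = 7/72 ≈ 0.097.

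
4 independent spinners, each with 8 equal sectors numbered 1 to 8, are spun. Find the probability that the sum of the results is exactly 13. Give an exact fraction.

There are 8^4 = 4096 equally likely outcomes.
The number of ordered 4-tuples from {1,…,8} summing to 13 is 204.
P(sum = 13) = 204/4096 = 51/1024.

51/1024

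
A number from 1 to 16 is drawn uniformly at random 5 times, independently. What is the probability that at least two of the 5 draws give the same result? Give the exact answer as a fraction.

4097/8192

P(all 5 different) = 16/16 · 15/16 · ··· · 12/16 = 4095/8192.
P(at least two equal) = 1 − 4095/8192 = 4097/8192.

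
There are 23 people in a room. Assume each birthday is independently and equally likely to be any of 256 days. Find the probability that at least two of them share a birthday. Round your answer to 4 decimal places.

It's easier to compute the probability that all 23 are distinct.
P(all distinct) = 256/256 · 255/256 · ··· · 234/256 ≈ 0.3611.
So the probability of at least one match is 1 − 0.3611 = 0.6389.

0.6389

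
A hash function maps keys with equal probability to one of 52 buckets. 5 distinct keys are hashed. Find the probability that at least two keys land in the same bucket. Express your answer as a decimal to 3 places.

It's easier to compute the probability that all 5 are distinct.
P(all distinct) = 52/52 · 51/52 · ··· · 48/52 ≈ 0.820.
So the probability of at least one match is 1 − 0.820 = 0.180.

0.180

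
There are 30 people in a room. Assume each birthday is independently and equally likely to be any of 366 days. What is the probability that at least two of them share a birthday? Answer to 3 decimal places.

0.705

It's easier to compute the probability that all 30 are distinct.
P(all distinct) = 366/366 · 365/366 · ··· · 337/366 ≈ 0.295.
So the probability of at least one match is 1 − 0.295 = 0.705.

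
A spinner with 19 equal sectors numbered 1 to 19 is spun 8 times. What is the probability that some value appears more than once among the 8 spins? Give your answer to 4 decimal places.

P(all 8 different) = 19/19 · 18/19 · ··· · 12/19 ≈ 0.1794.
P(at least two equal) = 1 − 0.1794 = 0.8206.

0.8206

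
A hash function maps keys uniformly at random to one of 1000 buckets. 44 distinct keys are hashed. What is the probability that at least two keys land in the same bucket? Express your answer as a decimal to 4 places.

0.6171

It's easier to compute the probability that all 44 are distinct.
P(all distinct) = 1000/1000 · 999/1000 · ··· · 957/1000 ≈ 0.3829.
So the probability of at least one match is 1 − 0.3829 = 0.6171.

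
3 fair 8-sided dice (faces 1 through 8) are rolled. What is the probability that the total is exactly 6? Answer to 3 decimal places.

0.020

There are 8^3 = 512 equally likely outcomes.
The number of ordered 3-tuples from {1,…,8} summing to 6 is 10.
P(sum = 6) = 10/512 = 5/256 ≈ 0.020.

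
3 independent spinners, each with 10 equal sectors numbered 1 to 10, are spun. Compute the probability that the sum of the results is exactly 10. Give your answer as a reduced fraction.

9/250

There are 10^3 = 1000 equally likely outcomes.
The number of ordered 3-tuples from {1,…,10} summing to 10 is 36.
P(sum = 10) = 36/1000 = 9/250.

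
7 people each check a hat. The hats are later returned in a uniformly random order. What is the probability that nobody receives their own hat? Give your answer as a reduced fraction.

This is the derangement probability: permutations of 7 with no fixed point.
D(7) = 7! · (1 − 1/1! + 1/2! − ··· + (−1)^7/7!) = 1854.
P = 1854/5040 = 103/280.

103/280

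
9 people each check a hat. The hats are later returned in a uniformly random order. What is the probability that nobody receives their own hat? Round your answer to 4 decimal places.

This is the derangement probability: permutations of 9 with no fixed point.
D(9) = 9! · (1 − 1/1! + 1/2! − ··· + (−1)^9/9!) = 133496.
P = 133496/362880 = 16687/45360 ≈ 0.3679.

0.3679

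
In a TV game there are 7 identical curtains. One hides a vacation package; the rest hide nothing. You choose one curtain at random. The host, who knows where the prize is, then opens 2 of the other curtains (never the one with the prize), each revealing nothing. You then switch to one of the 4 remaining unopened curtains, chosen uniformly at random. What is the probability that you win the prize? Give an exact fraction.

3/14

Your original curtain holds the prize with probability 1/7, so the other 6 collectively hold it with probability 6/7.
The host can always find 2 empty curtains to open, so the reveals don't change that 6/7; it is now spread over the 4 remaining unopened curtains.
P(win by switching) = (6/7) · (1/4) = 3/14.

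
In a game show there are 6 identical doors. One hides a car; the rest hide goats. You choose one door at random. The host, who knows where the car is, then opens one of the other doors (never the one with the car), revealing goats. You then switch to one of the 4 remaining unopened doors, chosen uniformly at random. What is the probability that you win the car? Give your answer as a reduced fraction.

Your original door holds the car with probability 1/6, so the other 5 collectively hold it with probability 5/6.
The host can always find an empty door to open, so this doesn't change that 5/6; it is now spread over the 4 remaining unopened doors.
P(win by switching) = (5/6) · (1/4) = 5/24.

5/24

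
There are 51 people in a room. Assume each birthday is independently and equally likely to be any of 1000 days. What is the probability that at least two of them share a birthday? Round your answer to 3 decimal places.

0.727

It's easier to compute the probability that all 51 are distinct.
P(all distinct) = 1000/1000 · 999/1000 · ··· · 950/1000 ≈ 0.273.
So the probability of at least one match is 1 − 0.273 = 0.727.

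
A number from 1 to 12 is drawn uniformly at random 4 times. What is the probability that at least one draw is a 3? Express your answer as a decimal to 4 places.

0.2939

P(no draw is a 3) = (11/12)^4 ≈ 0.7061.
P(at least one) = 1 − 0.7061 = 0.2939.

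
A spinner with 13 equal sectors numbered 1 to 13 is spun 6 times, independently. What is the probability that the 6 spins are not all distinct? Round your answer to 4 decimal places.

P(all 6 different) = 13/13 · 12/13 · ··· · 8/13 ≈ 0.2560.
P(at least two equal) = 1 − 0.2560 = 0.7440.

0.7440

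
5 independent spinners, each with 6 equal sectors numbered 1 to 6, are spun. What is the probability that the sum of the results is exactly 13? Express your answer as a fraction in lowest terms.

35/648

There are 6^5 = 7776 equally likely outcomes.
The number of ordered 5-tuples from {1,…,6} summing to 13 is 420.
P(sum = 13) = 420/7776 = 35/648.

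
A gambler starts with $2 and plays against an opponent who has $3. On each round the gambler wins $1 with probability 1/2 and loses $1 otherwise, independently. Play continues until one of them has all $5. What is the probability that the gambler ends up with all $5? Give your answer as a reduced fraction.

With a fair step, P(i) = ½P(i−1) + ½P(i+1) with P(0)=0, P(5)=1 has the linear solution P(i) = i/5.
P(2) = 2/5.

2/5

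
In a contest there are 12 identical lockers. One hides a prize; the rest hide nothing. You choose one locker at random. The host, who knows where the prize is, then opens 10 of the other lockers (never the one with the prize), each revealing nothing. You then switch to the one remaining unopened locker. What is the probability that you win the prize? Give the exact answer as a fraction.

11/12

Your original locker holds the prize with probability 1/12, so the other 11 collectively hold it with probability 11/12.
The host can always find 10 empty lockers to open, so the reveals don't change that 11/12; it is now spread over the 1 remaining unopened locker.
P(win by switching) = (11/12) · (1/1) = 11/12.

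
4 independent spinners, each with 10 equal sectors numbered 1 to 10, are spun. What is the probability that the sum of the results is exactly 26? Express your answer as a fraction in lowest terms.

27/500

There are 10^4 = 10000 equally likely outcomes.
The number of ordered 4-tuples from {1,…,10} summing to 26 is 540.
P(sum = 26) = 540/10000 = 27/500.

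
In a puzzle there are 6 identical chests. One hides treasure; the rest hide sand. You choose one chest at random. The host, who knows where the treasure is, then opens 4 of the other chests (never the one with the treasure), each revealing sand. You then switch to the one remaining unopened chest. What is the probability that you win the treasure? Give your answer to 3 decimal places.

0.833

Your original chest holds the treasure with probability 1/6, so the other 5 collectively hold it with probability 5/6.
The host can always find 4 empty chests to open, so the reveals don't change that 5/6; it is now spread over the 1 remaining unopened chest.
P(win by switching) = (5/6) · (1/1) = 5/6 ≈ 0.833.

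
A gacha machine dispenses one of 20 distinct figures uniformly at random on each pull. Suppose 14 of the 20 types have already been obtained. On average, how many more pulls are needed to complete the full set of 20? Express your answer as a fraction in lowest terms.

49

Starting from 14 distinct types, each trial gives a new one with probability (20−i)/20 when i types are held, so the wait for the next new type is 20/(20−i).
E = 20/6 + 20/5 + 20/4 + 20/3 + 20/2 + 20/1 = 49.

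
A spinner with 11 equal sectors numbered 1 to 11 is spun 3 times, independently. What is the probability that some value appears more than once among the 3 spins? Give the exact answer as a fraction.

P(all 3 different) = 11/11 · 10/11 · ··· · 9/11 = 90/121.
P(at least two equal) = 1 − 90/121 = 31/121.

31/121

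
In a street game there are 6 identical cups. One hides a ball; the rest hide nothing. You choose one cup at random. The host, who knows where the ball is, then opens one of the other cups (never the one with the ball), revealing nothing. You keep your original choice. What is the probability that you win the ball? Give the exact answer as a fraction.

The host can always open an empty cup regardless of your choice, so this gives no information about your original cup.
P(win by staying) = 1/6.

1/6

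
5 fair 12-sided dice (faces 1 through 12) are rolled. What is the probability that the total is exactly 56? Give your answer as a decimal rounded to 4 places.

0.0003

There are 12^5 = 248832 equally likely outcomes.
The number of ordered 5-tuples from {1,…,12} summing to 56 is 70.
P(sum = 56) = 70/248832 = 35/124416 ≈ 0.0003.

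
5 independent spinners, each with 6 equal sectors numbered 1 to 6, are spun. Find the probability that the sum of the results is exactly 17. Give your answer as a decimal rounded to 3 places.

There are 6^5 = 7776 equally likely outcomes.
The number of ordered 5-tuples from {1,…,6} summing to 17 is 780.
P(sum = 17) = 780/7776 = 65/648 ≈ 0.100.

0.100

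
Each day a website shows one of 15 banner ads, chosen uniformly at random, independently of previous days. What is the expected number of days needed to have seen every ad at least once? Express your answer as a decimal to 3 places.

After i distinct types are collected, each trial gives a new one with probability (15−i)/15, so the expected wait for the next new type is 15/(15−i).
E = 15/15 + 15/14 + 15/13 + 15/12 + 15/11 + 15/10 + 15/9 + 15/8 + 15/7 + 15/6 + 15/5 + 15/4 + 15/3 + 15/2 + 15/1 = 1195757/24024 ≈ 49.773.

49.773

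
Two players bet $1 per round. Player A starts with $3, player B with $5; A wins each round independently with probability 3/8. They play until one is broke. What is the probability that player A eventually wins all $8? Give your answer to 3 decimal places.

0.062

Let r = q/p = (5/8)/(3/8) = 5/3. The recurrence P(i) = p·P(i+1) + q·P(i−1) with P(0)=0, P(8)=1 gives P(i) = (1 − r^i)/(1 − r^8).
P(3) = (1 − (5/3)^3) / (1 − (5/3)^8) = 11907/192032 ≈ 0.062.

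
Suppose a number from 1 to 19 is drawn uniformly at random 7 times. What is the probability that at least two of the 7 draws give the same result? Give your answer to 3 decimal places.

0.716

P(all 7 different) = 19/19 · 18/19 · ··· · 13/19 ≈ 0.284.
P(at least two equal) = 1 − 0.284 = 0.716.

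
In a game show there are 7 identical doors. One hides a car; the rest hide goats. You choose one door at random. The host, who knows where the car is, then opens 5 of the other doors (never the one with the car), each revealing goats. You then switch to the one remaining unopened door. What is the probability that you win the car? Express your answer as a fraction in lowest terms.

Your original door holds the car with probability 1/7, so the other 6 collectively hold it with probability 6/7.
The host can always find 5 empty doors to open, so the reveals don't change that 6/7; it is now spread over the 1 remaining unopened door.
P(win by switching) = (6/7) · (1/1) = 6/7.

6/7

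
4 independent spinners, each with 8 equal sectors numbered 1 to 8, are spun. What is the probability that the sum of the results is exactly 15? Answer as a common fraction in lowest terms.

There are 8^4 = 4096 equally likely outcomes.
The number of ordered 4-tuples from {1,…,8} summing to 15 is 284.
P(sum = 15) = 284/4096 = 71/1024.

71/1024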